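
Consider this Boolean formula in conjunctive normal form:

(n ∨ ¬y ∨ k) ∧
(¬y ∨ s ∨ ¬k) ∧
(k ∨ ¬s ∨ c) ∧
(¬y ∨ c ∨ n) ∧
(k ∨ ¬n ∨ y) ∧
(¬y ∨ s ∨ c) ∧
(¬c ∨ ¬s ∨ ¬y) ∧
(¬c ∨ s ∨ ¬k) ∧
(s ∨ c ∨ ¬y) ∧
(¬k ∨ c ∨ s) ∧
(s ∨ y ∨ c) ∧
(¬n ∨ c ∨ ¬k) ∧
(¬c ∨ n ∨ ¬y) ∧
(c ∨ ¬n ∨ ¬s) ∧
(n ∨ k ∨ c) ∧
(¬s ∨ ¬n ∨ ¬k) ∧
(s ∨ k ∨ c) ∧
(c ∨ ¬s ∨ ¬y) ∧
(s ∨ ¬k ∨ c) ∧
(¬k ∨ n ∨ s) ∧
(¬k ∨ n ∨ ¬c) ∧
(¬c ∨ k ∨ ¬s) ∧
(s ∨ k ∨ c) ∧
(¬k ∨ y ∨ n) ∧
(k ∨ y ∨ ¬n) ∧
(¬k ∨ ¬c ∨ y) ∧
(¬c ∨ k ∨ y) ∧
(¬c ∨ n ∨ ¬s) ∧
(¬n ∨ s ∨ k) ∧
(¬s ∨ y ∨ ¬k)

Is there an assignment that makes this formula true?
No

No, the formula is not satisfiable.

No assignment of truth values to the variables can make all 30 clauses true simultaneously.

The formula is UNSAT (unsatisfiable).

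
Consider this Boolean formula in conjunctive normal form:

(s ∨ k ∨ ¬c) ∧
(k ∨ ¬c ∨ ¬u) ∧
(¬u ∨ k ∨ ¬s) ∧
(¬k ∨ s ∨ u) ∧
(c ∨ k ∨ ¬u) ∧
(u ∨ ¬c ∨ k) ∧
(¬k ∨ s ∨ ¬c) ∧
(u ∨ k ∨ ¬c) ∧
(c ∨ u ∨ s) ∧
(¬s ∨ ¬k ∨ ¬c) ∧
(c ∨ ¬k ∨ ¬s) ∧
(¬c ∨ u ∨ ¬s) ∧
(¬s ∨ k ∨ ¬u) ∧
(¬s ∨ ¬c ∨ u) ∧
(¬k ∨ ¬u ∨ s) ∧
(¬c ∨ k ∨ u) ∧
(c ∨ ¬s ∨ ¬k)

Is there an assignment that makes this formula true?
Yes

Yes, the formula is satisfiable.

One satisfying assignment is: c=False, s=True, k=False, u=False

Verification: With this assignment, all 17 clauses evaluate to true.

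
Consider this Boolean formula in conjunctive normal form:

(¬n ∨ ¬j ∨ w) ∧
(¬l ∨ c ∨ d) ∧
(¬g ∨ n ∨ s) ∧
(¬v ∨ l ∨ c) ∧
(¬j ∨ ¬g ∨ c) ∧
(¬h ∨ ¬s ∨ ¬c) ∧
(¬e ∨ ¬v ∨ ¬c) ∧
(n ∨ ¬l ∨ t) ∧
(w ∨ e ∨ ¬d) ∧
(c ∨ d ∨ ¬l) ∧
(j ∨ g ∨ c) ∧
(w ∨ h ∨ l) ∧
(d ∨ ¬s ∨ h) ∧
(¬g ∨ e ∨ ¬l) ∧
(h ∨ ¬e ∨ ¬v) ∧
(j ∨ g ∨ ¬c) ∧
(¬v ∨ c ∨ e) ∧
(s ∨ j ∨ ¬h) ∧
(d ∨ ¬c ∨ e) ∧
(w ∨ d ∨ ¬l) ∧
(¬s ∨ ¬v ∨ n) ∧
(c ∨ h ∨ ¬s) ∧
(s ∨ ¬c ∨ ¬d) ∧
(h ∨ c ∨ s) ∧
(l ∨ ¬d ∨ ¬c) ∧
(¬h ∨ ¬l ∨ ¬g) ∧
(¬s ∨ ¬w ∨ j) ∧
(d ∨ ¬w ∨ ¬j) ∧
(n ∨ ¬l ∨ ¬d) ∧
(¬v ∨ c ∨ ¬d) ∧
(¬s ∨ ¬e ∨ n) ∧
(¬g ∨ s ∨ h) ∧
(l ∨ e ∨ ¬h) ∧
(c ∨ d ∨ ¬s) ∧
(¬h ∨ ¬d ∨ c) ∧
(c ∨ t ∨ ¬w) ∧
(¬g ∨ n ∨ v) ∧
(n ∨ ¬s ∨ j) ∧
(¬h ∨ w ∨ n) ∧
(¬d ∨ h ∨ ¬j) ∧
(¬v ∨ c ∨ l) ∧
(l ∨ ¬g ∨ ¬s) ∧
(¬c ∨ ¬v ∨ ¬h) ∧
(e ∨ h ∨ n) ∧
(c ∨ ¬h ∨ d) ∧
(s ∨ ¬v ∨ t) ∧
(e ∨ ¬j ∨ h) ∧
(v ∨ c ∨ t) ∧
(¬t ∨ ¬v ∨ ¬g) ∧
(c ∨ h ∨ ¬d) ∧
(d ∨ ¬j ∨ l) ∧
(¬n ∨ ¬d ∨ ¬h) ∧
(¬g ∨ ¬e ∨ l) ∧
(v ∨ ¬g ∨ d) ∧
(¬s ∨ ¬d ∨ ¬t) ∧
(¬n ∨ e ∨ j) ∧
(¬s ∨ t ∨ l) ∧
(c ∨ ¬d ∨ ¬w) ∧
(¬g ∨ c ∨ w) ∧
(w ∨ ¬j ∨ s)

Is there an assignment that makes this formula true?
Yes

Yes, the formula is satisfiable.

One satisfying assignment is: c=True, w=False, h=False, g=True, d=True, j=False, n=True, s=True, e=True, v=False, t=False, l=True

Verification: With this assignment, all 60 clauses evaluate to true.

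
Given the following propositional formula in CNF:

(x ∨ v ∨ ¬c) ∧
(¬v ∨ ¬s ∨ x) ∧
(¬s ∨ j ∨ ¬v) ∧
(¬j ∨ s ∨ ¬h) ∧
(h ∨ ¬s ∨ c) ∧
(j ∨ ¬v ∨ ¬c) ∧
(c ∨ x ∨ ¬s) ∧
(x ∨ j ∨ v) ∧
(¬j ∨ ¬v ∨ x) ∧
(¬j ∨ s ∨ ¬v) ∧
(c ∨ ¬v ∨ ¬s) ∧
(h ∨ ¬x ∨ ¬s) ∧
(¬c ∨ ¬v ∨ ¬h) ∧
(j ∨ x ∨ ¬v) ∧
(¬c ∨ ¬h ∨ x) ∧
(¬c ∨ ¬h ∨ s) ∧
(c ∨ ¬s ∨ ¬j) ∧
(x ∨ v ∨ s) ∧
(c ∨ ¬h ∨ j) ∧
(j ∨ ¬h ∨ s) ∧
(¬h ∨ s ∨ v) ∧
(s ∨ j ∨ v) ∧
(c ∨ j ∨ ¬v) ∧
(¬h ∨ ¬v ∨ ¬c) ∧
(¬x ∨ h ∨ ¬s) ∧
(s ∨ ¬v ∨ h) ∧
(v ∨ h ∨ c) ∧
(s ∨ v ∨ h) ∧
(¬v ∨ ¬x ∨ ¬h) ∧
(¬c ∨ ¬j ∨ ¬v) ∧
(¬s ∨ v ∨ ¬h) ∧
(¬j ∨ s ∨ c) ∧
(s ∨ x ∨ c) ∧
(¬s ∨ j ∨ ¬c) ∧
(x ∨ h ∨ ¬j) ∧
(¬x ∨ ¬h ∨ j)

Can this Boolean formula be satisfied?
No

No, the formula is not satisfiable.

No assignment of truth values to the variables can make all 36 clauses true simultaneously.

The formula is UNSAT (unsatisfiable).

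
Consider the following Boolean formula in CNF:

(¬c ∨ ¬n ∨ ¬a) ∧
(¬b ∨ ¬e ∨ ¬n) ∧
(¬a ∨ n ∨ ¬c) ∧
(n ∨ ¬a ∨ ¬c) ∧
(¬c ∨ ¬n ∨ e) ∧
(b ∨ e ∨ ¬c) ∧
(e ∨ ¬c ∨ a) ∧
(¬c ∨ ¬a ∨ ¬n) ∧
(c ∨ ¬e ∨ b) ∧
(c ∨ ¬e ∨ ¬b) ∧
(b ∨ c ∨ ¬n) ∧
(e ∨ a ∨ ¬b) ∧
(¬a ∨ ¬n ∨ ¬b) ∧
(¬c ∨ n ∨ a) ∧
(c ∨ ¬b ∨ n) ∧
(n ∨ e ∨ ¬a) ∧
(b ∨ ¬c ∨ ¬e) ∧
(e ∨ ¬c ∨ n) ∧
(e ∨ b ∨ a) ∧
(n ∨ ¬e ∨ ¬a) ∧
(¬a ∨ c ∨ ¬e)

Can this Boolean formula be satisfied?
No

No, the formula is not satisfiable.

No assignment of truth values to the variables can make all 21 clauses true simultaneously.

The formula is UNSAT (unsatisfiable).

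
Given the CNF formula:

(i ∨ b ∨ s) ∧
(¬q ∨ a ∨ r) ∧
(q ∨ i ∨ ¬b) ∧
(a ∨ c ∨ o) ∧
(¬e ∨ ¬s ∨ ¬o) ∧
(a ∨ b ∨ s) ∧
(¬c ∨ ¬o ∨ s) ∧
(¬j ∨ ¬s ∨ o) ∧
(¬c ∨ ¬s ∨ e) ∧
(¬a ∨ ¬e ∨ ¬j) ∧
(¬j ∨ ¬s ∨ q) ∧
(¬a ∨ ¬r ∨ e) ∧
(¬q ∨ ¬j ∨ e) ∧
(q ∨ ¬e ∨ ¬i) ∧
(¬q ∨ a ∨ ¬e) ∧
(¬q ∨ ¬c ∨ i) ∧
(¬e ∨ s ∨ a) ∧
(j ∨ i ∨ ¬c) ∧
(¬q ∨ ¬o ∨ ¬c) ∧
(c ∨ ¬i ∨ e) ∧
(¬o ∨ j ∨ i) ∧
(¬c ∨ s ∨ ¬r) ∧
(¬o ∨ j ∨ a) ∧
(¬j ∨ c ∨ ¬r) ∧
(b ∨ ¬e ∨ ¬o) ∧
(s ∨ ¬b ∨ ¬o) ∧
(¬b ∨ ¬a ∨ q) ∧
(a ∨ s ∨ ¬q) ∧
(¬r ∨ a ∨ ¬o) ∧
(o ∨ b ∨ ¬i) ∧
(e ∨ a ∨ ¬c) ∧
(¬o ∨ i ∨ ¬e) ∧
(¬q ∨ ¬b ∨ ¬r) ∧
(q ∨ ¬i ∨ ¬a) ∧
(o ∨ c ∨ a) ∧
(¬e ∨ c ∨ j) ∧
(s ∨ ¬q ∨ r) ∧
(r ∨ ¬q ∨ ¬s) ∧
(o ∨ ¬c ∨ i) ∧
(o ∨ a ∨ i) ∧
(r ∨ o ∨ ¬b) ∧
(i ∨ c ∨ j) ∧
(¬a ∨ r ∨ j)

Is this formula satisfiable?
No

No, the formula is not satisfiable.

No assignment of truth values to the variables can make all 43 clauses true simultaneously.

The formula is UNSAT (unsatisfiable).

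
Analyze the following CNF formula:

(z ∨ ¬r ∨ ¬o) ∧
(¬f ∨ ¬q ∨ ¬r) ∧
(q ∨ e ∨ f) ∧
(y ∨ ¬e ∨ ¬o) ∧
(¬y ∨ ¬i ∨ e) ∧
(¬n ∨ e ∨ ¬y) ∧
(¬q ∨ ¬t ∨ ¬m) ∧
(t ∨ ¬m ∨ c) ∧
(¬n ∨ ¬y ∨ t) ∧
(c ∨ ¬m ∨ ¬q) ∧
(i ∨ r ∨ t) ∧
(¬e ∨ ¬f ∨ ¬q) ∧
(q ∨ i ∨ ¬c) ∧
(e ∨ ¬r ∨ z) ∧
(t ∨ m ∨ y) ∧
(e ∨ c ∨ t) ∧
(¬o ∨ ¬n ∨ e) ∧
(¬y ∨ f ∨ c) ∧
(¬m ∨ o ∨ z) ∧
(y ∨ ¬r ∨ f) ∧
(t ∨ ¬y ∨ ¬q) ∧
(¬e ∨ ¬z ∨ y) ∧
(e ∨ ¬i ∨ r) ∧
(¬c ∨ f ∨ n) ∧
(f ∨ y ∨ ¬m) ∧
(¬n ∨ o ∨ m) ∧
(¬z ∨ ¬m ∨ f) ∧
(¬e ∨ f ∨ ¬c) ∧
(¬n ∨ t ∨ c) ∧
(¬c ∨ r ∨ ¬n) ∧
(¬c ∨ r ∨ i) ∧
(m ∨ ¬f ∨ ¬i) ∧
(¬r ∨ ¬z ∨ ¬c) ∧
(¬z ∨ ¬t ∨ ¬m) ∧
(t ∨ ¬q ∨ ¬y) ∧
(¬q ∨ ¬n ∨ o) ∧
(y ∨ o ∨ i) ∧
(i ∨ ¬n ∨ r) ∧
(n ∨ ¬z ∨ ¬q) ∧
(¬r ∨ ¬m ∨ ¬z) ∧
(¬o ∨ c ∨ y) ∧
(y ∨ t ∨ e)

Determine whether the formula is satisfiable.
Yes

Yes, the formula is satisfiable.

One satisfying assignment is: o=False, i=False, t=False, q=False, y=True, n=False, c=False, f=True, m=False, z=False, r=True, e=True

Verification: With this assignment, all 42 clauses evaluate to true.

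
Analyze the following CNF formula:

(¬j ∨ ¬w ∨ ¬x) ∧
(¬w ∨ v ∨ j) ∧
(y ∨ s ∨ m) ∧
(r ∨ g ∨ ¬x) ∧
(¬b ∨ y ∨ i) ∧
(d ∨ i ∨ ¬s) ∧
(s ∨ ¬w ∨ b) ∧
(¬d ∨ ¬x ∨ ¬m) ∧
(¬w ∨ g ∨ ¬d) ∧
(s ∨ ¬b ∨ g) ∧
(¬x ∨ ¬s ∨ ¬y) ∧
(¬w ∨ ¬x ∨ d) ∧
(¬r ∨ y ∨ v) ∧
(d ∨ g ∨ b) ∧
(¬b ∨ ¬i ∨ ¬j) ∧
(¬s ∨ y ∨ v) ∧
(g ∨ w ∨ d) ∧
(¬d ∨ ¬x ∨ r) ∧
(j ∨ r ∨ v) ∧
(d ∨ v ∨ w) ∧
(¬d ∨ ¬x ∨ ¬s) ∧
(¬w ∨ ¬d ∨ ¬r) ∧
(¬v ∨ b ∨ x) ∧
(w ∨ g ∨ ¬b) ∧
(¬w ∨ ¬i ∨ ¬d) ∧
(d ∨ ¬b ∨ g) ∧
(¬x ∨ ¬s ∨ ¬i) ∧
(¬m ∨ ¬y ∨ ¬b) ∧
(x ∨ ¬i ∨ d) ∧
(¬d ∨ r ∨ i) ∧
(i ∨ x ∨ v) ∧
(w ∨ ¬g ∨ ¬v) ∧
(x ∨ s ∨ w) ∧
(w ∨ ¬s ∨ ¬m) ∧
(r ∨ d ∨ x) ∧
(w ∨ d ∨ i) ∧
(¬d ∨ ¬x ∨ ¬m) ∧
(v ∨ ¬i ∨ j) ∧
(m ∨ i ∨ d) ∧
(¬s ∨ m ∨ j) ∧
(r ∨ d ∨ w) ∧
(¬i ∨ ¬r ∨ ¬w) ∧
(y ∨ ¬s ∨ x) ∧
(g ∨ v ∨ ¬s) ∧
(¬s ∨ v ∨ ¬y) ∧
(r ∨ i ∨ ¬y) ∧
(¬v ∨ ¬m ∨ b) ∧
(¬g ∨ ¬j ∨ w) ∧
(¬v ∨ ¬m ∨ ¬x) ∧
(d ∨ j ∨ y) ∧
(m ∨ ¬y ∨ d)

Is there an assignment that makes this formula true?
Yes

Yes, the formula is satisfiable.

One satisfying assignment is: y=True, d=True, g=False, x=True, r=True, j=True, b=False, m=False, i=True, v=False, w=False, s=False

Verification: With this assignment, all 51 clauses evaluate to true.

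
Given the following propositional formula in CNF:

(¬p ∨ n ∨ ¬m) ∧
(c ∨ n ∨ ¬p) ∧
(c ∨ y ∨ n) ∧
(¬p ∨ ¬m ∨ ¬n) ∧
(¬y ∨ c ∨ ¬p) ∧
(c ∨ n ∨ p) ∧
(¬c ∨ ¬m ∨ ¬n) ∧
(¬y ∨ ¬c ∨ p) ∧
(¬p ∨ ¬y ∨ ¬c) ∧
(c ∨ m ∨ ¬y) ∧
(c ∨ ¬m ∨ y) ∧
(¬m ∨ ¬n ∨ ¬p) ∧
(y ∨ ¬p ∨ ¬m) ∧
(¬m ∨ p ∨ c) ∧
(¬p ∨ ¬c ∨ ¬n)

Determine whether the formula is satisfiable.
Yes

Yes, the formula is satisfiable.

One satisfying assignment is: n=True, m=False, c=False, p=False, y=False

Verification: With this assignment, all 15 clauses evaluate to true.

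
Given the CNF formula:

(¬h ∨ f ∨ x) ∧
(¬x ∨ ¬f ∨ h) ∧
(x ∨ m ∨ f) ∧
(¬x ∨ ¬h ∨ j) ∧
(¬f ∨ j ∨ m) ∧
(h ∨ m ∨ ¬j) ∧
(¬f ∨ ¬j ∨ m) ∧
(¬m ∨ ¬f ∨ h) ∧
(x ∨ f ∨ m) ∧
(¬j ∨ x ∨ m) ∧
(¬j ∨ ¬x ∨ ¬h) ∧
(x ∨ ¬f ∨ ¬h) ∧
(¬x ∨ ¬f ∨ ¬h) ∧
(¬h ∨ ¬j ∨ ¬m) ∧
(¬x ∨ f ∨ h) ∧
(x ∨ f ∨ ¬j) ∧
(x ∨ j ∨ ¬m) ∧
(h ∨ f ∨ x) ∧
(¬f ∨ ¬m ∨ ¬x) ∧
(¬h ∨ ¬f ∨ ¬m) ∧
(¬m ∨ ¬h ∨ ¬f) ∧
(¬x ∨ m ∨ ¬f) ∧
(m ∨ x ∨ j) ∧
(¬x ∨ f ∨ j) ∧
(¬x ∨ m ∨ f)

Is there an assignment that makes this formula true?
No

No, the formula is not satisfiable.

No assignment of truth values to the variables can make all 25 clauses true simultaneously.

The formula is UNSAT (unsatisfiable).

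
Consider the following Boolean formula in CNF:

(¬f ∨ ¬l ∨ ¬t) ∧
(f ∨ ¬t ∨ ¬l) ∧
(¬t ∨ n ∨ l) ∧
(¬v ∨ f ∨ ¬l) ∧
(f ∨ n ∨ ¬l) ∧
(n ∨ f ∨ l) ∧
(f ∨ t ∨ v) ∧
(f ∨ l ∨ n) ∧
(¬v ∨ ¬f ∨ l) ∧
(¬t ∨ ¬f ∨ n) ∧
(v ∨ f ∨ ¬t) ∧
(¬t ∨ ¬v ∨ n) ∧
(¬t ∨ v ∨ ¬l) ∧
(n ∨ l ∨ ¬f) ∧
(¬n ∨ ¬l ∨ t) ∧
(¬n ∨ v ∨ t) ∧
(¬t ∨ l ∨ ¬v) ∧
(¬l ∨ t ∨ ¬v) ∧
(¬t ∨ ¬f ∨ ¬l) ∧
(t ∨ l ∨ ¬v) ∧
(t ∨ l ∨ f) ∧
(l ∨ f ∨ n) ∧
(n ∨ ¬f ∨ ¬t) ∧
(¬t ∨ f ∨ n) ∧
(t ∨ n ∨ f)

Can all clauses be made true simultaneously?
Yes

Yes, the formula is satisfiable.

One satisfying assignment is: t=False, v=False, f=True, l=True, n=False

Verification: With this assignment, all 25 clauses evaluate to true.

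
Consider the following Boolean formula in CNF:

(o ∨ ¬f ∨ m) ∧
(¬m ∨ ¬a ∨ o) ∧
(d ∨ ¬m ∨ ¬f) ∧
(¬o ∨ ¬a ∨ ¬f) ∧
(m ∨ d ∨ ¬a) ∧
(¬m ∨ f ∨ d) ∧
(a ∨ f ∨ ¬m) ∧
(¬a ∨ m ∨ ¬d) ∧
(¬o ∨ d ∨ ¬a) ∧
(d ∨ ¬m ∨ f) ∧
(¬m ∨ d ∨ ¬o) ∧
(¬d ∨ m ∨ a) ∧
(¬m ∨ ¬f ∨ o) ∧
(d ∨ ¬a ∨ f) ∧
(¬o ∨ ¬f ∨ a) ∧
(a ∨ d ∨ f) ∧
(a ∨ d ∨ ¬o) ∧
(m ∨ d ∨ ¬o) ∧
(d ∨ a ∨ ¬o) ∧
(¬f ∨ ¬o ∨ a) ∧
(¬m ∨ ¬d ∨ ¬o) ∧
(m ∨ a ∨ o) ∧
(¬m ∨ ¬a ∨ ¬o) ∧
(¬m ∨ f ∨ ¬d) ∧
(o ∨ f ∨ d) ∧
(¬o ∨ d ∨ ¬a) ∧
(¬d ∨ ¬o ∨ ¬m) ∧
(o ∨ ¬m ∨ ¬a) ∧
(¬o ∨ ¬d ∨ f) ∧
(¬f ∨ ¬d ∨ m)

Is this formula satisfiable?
No

No, the formula is not satisfiable.

No assignment of truth values to the variables can make all 30 clauses true simultaneously.

The formula is UNSAT (unsatisfiable).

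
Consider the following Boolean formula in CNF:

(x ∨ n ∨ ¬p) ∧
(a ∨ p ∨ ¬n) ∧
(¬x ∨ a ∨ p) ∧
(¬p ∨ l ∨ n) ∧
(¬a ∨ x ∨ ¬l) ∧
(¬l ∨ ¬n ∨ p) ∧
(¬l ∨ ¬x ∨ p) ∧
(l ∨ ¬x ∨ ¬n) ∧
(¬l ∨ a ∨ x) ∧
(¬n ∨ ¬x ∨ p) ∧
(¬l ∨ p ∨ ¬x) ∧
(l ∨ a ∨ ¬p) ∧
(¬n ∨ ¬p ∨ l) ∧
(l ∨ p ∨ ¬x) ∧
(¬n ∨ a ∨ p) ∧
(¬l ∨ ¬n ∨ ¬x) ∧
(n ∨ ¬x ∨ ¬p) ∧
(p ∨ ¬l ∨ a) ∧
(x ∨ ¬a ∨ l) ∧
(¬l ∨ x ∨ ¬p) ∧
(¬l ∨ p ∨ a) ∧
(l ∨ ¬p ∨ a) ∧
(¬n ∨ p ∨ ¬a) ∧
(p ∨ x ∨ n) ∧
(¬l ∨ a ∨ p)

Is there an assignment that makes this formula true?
No

No, the formula is not satisfiable.

No assignment of truth values to the variables can make all 25 clauses true simultaneously.

The formula is UNSAT (unsatisfiable).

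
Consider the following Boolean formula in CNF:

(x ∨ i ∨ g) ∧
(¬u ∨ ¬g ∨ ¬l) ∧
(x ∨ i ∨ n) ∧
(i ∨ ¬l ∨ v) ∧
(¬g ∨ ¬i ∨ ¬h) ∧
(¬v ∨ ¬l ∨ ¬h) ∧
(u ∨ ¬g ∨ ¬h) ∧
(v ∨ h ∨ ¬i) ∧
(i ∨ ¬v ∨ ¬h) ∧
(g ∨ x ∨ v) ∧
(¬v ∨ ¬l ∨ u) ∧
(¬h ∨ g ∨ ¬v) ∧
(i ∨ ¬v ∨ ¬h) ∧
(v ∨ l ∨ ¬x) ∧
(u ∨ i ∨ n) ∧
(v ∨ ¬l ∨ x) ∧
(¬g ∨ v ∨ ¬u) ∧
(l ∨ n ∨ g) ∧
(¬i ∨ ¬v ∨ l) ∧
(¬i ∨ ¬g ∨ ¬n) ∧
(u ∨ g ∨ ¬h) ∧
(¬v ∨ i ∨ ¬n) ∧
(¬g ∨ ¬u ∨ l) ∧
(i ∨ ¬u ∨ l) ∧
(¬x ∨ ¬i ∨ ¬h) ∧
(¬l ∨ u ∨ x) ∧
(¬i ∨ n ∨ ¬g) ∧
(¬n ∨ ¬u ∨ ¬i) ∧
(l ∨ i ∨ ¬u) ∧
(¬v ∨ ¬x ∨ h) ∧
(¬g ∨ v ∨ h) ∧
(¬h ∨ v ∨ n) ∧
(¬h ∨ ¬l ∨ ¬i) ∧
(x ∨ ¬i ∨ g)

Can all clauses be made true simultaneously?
No

No, the formula is not satisfiable.

No assignment of truth values to the variables can make all 34 clauses true simultaneously.

The formula is UNSAT (unsatisfiable).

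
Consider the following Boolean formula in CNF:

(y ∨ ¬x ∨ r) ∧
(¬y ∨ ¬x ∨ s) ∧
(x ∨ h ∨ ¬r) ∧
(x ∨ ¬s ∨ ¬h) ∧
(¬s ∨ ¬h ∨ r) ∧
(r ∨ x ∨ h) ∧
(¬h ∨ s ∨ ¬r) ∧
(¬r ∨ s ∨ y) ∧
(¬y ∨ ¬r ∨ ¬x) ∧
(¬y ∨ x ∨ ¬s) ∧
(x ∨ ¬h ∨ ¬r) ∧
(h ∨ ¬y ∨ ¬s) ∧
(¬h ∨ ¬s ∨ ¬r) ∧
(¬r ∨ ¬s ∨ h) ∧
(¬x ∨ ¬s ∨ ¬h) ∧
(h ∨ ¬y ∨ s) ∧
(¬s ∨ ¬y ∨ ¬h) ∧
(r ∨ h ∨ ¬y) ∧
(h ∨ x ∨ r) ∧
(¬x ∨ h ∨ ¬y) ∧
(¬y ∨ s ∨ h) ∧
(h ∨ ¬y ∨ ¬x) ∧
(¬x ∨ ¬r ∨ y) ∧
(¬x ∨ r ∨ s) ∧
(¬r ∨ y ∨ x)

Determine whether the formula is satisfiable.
Yes

Yes, the formula is satisfiable.

One satisfying assignment is: r=False, s=False, y=False, x=False, h=True

Verification: With this assignment, all 25 clauses evaluate to true.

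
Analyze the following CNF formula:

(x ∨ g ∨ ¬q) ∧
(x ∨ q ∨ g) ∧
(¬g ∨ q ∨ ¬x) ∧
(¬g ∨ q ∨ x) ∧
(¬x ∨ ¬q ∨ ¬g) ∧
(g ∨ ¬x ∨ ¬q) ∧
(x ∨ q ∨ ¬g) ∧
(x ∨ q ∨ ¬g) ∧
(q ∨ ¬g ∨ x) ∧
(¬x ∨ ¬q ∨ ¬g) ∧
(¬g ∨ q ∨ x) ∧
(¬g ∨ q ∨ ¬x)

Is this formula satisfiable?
Yes

Yes, the formula is satisfiable.

One satisfying assignment is: q=False, x=True, g=False

Verification: With this assignment, all 12 clauses evaluate to true.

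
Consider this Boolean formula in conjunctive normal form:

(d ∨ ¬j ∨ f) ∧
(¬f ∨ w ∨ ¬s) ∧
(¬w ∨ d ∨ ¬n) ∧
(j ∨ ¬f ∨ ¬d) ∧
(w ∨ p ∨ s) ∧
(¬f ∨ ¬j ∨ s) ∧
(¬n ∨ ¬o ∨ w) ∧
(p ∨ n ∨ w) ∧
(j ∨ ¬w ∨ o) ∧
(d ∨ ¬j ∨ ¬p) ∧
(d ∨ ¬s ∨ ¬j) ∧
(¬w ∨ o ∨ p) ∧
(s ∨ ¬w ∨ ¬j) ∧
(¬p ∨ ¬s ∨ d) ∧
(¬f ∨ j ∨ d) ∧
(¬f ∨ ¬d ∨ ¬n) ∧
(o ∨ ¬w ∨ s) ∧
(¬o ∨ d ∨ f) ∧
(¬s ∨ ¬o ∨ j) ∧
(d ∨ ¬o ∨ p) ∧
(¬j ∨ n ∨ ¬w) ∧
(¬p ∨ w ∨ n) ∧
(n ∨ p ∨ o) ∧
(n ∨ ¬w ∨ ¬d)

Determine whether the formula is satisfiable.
Yes

Yes, the formula is satisfiable.

One satisfying assignment is: j=True, f=False, w=False, o=False, s=True, d=True, p=False, n=True

Verification: With this assignment, all 24 clauses evaluate to true.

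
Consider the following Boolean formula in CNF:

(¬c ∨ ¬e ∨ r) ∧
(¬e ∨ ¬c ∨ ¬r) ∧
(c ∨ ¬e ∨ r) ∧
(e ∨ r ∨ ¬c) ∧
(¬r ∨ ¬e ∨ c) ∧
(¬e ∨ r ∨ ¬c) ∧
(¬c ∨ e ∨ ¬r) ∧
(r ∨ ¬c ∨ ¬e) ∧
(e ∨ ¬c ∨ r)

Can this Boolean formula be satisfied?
Yes

Yes, the formula is satisfiable.

One satisfying assignment is: r=False, e=False, c=False

Verification: With this assignment, all 9 clauses evaluate to true.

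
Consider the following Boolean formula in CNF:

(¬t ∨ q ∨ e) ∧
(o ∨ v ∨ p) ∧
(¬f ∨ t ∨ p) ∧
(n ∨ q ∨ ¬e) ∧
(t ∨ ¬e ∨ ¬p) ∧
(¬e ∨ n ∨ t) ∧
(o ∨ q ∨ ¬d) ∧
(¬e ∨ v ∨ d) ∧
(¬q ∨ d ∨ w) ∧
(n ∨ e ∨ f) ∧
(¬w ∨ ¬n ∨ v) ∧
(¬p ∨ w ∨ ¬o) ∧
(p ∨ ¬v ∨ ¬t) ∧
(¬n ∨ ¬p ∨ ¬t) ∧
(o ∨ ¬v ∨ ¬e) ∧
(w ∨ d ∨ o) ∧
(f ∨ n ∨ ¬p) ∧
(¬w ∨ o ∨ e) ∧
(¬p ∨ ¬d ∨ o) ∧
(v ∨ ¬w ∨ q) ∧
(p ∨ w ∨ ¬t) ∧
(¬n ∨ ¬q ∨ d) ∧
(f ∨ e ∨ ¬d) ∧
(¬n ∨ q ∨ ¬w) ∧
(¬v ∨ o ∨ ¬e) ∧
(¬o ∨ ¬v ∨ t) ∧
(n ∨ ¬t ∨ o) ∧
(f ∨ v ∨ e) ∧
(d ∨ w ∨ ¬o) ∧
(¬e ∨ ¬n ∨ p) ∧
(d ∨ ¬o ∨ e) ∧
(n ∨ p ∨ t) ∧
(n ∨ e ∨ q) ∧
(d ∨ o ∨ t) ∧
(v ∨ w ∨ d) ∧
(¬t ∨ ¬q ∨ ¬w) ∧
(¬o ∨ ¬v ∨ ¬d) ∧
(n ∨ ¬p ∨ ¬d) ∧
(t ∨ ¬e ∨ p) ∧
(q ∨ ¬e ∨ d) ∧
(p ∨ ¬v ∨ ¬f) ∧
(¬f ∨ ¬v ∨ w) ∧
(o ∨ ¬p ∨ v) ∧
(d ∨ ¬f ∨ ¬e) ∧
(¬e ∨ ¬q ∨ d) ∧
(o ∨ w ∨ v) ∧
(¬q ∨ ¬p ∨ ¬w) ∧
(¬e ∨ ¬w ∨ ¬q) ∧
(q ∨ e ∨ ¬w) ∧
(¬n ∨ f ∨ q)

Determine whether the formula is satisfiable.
No

No, the formula is not satisfiable.

No assignment of truth values to the variables can make all 50 clauses true simultaneously.

The formula is UNSAT (unsatisfiable).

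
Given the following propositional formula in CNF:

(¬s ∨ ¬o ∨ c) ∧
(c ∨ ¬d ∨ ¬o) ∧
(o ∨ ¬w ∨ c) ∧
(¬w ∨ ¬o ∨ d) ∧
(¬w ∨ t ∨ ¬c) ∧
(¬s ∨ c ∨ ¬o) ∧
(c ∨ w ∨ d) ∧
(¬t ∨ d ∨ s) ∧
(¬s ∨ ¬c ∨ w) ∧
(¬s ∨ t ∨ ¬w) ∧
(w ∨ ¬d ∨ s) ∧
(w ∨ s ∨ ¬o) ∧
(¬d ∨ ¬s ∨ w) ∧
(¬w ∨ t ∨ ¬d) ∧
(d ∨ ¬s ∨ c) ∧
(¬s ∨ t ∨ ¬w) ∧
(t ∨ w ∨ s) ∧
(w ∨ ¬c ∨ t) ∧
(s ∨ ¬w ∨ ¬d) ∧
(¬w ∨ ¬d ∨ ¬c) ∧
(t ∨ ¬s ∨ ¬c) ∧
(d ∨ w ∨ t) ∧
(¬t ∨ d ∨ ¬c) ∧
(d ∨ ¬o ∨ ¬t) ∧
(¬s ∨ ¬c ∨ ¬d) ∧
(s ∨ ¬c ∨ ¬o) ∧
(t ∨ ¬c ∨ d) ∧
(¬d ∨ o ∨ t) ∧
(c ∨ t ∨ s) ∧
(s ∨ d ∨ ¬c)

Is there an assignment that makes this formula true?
No

No, the formula is not satisfiable.

No assignment of truth values to the variables can make all 30 clauses true simultaneously.

The formula is UNSAT (unsatisfiable).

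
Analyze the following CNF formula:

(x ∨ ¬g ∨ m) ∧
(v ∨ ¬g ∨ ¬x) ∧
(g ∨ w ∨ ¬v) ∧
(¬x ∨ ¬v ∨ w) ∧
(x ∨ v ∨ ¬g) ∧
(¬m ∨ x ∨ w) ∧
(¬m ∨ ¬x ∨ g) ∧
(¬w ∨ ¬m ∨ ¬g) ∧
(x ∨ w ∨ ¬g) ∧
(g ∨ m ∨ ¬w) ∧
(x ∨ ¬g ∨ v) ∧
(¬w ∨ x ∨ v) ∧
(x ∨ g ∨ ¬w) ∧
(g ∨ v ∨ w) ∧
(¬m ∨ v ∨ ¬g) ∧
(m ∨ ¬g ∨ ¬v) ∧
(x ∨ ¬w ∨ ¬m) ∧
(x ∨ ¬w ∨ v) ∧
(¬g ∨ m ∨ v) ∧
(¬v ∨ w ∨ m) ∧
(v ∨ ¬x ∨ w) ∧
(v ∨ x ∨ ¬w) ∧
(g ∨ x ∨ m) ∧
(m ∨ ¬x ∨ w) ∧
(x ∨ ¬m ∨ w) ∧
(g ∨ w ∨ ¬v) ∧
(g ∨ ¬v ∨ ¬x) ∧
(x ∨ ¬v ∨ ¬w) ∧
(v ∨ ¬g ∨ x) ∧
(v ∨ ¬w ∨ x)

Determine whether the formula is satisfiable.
No

No, the formula is not satisfiable.

No assignment of truth values to the variables can make all 30 clauses true simultaneously.

The formula is UNSAT (unsatisfiable).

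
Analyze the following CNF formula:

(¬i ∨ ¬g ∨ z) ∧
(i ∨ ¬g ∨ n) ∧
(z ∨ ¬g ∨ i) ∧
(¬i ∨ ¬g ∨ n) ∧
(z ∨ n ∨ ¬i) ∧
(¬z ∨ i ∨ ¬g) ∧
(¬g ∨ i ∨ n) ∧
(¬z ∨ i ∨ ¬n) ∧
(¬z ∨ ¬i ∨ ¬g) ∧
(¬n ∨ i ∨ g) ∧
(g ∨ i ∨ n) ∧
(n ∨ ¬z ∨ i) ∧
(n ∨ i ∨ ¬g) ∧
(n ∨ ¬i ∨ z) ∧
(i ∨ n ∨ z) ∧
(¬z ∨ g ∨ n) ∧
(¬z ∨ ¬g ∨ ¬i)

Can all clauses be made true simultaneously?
Yes

Yes, the formula is satisfiable.

One satisfying assignment is: n=True, z=False, i=True, g=False

Verification: With this assignment, all 17 clauses evaluate to true.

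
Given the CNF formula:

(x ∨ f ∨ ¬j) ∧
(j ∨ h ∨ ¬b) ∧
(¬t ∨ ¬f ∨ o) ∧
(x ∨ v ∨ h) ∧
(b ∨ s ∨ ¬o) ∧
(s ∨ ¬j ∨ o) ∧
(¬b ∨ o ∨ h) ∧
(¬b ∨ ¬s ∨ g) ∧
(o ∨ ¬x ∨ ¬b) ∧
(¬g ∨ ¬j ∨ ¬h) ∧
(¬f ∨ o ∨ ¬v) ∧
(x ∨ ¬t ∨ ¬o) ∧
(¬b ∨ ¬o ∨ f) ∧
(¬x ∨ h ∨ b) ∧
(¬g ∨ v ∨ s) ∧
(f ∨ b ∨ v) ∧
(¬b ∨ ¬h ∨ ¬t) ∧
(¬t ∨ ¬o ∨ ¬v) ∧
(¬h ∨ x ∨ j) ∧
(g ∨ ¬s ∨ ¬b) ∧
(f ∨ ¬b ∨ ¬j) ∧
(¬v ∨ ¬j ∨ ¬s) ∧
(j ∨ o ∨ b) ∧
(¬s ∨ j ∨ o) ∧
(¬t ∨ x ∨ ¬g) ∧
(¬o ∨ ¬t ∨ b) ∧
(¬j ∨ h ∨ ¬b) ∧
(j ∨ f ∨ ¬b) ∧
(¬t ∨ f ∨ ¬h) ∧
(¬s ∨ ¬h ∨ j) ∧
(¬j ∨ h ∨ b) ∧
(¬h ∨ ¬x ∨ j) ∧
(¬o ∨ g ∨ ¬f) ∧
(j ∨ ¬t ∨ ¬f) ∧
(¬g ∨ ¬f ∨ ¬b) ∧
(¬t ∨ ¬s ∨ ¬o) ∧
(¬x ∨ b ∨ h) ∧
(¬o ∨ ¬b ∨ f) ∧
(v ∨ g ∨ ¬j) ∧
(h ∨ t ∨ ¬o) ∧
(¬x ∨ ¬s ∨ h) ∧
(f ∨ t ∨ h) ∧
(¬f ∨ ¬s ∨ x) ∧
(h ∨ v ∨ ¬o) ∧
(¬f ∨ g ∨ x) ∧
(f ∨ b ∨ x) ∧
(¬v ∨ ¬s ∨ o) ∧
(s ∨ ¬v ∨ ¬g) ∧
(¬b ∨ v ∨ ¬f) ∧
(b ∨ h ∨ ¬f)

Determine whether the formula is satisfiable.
No

No, the formula is not satisfiable.

No assignment of truth values to the variables can make all 50 clauses true simultaneously.

The formula is UNSAT (unsatisfiable).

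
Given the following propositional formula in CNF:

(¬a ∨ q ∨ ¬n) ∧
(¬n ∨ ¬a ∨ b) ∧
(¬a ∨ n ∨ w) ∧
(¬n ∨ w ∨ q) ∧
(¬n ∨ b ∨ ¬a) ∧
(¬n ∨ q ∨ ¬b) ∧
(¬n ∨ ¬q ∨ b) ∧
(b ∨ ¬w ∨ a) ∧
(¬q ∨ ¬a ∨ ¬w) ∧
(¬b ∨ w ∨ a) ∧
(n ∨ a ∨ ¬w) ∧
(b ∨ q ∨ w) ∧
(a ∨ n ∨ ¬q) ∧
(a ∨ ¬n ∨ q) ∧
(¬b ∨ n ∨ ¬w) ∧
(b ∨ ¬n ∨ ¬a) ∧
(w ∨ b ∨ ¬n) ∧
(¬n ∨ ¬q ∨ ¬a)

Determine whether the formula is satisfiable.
Yes

Yes, the formula is satisfiable.

One satisfying assignment is: n=False, q=False, w=True, a=True, b=False

Verification: With this assignment, all 18 clauses evaluate to true.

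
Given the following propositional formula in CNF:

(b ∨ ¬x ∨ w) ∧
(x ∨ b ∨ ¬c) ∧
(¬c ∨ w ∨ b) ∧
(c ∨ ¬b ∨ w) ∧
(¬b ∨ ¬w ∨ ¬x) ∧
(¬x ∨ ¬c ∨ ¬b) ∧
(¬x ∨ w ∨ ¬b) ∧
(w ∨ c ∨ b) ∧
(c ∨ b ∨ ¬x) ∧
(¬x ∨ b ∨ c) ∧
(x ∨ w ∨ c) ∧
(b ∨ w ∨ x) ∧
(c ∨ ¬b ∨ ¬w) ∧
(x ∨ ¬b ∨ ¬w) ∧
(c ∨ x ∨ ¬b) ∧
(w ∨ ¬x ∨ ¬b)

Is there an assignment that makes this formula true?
Yes

Yes, the formula is satisfiable.

One satisfying assignment is: w=True, b=False, c=False, x=False

Verification: With this assignment, all 16 clauses evaluate to true.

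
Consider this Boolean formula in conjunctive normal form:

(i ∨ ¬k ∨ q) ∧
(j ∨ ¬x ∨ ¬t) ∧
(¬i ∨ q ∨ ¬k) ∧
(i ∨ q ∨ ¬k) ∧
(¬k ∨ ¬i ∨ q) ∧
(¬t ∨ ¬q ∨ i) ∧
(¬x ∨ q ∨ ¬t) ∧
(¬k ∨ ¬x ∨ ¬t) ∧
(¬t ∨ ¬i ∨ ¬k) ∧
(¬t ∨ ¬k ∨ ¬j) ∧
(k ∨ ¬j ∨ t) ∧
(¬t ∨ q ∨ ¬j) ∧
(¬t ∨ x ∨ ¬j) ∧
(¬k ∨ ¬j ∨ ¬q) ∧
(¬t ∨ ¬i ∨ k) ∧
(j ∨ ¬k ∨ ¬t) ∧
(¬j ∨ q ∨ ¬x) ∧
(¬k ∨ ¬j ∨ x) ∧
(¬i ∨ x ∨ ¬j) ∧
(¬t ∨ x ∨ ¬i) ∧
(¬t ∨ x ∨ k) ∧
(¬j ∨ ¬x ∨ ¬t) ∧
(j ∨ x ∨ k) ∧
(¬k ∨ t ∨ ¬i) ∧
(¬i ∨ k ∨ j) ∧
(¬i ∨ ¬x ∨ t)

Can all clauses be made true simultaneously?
Yes

Yes, the formula is satisfiable.

One satisfying assignment is: i=False, k=True, j=False, t=False, q=True, x=False

Verification: With this assignment, all 26 clauses evaluate to true.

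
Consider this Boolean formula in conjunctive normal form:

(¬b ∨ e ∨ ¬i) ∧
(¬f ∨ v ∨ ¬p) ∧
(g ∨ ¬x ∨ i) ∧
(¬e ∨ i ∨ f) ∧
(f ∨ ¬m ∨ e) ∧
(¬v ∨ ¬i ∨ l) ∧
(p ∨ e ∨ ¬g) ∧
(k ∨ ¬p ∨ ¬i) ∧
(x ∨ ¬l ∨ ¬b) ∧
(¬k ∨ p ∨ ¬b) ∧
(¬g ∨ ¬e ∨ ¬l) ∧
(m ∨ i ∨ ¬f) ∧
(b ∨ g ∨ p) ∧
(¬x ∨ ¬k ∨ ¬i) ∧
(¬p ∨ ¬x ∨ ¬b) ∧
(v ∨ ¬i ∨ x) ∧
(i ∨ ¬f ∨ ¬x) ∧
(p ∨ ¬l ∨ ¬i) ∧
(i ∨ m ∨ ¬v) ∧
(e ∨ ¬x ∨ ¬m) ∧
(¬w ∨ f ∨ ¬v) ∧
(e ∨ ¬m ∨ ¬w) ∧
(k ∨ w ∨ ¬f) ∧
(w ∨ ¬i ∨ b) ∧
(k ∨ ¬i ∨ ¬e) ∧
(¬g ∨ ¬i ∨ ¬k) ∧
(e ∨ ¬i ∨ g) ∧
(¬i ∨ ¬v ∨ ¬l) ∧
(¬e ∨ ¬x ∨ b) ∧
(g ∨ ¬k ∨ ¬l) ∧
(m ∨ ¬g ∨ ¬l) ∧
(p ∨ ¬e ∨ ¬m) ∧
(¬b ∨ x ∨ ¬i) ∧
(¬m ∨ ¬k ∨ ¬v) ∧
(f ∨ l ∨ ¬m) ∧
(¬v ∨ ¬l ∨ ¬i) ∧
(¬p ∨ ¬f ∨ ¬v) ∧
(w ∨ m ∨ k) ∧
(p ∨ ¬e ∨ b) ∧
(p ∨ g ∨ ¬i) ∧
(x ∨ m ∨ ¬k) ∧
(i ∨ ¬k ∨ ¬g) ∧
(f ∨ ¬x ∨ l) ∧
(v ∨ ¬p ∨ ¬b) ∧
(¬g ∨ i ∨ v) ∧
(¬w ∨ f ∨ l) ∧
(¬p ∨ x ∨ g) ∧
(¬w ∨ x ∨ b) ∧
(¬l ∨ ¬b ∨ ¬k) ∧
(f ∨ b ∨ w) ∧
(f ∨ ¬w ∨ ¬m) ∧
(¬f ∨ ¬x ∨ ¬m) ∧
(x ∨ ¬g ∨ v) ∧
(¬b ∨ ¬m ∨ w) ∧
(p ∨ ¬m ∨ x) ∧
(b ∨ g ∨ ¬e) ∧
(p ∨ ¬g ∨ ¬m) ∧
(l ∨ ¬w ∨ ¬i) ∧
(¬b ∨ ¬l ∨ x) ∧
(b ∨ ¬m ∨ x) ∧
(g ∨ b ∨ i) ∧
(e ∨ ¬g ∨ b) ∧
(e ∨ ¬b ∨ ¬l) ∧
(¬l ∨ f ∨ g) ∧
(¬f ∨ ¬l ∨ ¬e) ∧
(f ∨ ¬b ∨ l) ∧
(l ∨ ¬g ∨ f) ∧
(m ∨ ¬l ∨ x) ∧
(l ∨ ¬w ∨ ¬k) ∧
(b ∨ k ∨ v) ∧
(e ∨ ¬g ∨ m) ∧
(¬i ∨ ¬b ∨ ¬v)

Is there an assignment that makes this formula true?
No

No, the formula is not satisfiable.

No assignment of truth values to the variables can make all 72 clauses true simultaneously.

The formula is UNSAT (unsatisfiable).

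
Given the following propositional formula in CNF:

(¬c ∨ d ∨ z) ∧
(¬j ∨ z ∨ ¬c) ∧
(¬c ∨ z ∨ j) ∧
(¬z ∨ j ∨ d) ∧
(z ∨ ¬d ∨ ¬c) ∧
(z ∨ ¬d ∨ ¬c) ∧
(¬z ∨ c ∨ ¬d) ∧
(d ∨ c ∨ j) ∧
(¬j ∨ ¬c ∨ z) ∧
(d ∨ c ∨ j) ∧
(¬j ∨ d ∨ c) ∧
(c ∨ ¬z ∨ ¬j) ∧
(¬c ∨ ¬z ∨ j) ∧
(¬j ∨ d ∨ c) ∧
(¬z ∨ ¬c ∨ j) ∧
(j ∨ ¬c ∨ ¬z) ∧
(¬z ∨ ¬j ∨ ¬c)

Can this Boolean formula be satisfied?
Yes

Yes, the formula is satisfiable.

One satisfying assignment is: j=False, c=False, z=False, d=True

Verification: With this assignment, all 17 clauses evaluate to true.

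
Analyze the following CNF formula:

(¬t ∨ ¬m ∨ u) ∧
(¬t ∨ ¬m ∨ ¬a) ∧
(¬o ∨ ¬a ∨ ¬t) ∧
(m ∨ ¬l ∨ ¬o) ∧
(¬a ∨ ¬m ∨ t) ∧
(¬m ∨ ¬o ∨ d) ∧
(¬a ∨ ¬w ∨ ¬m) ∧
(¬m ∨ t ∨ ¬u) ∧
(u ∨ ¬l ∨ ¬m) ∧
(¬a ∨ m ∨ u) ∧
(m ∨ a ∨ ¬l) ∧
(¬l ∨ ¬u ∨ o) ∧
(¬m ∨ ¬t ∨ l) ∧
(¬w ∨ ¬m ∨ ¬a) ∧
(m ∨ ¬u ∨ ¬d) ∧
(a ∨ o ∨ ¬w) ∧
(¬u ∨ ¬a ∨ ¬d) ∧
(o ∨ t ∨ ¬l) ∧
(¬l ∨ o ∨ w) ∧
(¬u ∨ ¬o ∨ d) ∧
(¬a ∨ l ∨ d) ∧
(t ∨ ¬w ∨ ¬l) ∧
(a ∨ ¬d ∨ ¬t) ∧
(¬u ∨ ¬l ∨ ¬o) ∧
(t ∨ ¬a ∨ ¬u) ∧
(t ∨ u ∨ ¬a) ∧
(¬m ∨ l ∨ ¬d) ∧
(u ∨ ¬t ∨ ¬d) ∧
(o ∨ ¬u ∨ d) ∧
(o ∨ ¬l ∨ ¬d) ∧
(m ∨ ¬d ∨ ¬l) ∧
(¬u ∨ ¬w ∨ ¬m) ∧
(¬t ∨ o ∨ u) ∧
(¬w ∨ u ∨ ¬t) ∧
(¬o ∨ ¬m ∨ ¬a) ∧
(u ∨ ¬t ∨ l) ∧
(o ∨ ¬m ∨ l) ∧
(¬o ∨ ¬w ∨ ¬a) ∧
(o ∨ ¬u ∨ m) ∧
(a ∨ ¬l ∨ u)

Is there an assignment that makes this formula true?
Yes

Yes, the formula is satisfiable.

One satisfying assignment is: w=False, t=False, m=False, d=False, l=False, a=False, o=False, u=False

Verification: With this assignment, all 40 clauses evaluate to true.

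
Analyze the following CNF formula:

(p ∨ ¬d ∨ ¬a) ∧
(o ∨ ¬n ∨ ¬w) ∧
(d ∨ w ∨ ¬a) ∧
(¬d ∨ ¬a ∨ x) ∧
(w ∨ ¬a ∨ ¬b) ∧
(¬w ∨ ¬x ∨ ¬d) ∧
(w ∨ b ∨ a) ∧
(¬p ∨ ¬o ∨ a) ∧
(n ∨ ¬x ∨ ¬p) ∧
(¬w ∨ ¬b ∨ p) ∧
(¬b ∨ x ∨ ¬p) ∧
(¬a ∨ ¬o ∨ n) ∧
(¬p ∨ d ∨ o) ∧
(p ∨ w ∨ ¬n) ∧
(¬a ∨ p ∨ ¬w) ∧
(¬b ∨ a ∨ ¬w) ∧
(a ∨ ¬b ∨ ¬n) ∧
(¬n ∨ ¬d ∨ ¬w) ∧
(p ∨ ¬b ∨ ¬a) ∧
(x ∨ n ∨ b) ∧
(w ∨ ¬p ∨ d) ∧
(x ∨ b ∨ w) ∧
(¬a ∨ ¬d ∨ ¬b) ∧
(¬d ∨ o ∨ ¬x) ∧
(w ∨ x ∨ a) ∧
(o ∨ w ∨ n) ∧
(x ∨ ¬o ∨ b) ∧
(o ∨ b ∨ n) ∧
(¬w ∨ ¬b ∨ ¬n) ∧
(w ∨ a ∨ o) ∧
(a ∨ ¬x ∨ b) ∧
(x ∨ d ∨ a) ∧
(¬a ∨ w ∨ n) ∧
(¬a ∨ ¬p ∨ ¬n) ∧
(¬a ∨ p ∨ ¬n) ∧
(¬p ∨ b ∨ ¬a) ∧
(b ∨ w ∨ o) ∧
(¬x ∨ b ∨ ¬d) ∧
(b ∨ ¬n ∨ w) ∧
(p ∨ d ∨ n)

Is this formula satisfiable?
Yes

Yes, the formula is satisfiable.

One satisfying assignment is: a=False, w=False, n=False, p=False, o=True, b=True, d=True, x=True

Verification: With this assignment, all 40 clauses evaluate to true.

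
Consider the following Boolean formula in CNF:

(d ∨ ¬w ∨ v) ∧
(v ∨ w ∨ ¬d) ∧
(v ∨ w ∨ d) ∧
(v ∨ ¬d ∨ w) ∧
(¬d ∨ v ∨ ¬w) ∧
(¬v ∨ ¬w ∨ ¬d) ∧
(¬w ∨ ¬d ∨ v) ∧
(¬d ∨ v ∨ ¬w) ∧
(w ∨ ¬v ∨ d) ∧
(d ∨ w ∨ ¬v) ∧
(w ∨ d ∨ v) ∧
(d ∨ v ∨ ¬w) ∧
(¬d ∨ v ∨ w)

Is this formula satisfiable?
Yes

Yes, the formula is satisfiable.

One satisfying assignment is: v=True, w=True, d=False

Verification: With this assignment, all 13 clauses evaluate to true.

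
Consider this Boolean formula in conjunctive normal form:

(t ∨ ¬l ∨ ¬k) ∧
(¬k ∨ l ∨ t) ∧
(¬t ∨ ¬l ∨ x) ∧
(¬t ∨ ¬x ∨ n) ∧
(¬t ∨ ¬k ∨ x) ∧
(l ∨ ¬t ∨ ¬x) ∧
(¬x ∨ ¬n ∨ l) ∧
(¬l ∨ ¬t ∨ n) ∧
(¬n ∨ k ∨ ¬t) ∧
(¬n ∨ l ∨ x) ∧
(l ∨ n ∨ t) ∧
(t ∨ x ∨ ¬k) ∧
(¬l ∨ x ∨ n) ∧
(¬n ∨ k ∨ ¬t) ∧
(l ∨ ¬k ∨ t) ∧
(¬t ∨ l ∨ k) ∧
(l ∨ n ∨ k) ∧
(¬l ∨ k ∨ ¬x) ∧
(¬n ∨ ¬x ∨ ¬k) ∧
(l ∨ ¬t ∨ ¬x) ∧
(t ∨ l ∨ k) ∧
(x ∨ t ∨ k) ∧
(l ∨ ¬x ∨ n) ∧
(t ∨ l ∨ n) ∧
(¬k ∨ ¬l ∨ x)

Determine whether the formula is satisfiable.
No

No, the formula is not satisfiable.

No assignment of truth values to the variables can make all 25 clauses true simultaneously.

The formula is UNSAT (unsatisfiable).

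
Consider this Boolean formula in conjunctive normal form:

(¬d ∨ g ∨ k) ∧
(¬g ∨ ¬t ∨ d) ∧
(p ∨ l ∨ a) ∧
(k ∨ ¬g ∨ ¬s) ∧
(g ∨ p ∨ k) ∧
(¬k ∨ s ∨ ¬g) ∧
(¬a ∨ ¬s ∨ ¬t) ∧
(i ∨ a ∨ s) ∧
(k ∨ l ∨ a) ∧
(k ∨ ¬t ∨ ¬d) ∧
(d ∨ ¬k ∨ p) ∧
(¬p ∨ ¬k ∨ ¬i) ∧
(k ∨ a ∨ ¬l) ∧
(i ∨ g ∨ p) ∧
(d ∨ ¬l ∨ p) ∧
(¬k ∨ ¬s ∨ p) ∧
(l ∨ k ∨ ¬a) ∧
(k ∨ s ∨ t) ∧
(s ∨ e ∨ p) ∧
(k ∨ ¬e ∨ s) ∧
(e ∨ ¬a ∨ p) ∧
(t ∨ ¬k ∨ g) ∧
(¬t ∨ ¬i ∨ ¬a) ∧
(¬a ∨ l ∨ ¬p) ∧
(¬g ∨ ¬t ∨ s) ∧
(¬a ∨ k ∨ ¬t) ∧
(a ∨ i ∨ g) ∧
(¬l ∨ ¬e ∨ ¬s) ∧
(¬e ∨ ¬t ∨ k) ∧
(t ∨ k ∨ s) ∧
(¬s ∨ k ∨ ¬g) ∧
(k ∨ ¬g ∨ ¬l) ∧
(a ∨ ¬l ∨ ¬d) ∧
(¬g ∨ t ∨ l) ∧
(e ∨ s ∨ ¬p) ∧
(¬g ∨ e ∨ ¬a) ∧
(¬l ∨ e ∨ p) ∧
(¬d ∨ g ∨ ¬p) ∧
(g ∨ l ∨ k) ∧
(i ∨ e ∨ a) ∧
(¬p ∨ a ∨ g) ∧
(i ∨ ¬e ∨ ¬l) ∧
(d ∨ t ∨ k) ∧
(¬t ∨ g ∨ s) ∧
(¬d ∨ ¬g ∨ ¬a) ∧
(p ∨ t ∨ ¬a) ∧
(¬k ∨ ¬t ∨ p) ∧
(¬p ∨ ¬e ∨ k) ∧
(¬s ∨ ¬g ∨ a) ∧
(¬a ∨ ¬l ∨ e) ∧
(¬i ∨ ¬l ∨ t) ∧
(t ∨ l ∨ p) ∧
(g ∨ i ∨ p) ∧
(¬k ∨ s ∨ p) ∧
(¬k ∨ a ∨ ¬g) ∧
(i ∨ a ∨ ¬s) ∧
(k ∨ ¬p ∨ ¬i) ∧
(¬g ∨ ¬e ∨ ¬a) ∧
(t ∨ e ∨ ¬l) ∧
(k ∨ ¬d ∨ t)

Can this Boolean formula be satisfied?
No

No, the formula is not satisfiable.

No assignment of truth values to the variables can make all 60 clauses true simultaneously.

The formula is UNSAT (unsatisfiable).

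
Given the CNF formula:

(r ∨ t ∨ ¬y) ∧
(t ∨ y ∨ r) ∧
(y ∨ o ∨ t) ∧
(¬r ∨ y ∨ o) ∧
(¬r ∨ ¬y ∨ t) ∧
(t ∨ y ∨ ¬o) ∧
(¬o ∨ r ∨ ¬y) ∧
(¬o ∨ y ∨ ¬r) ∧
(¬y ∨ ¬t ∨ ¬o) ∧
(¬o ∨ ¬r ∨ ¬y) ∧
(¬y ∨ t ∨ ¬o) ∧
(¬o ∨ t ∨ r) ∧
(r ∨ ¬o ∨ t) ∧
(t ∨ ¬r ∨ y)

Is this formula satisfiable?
Yes

Yes, the formula is satisfiable.

One satisfying assignment is: r=False, t=True, y=False, o=False

Verification: With this assignment, all 14 clauses evaluate to true.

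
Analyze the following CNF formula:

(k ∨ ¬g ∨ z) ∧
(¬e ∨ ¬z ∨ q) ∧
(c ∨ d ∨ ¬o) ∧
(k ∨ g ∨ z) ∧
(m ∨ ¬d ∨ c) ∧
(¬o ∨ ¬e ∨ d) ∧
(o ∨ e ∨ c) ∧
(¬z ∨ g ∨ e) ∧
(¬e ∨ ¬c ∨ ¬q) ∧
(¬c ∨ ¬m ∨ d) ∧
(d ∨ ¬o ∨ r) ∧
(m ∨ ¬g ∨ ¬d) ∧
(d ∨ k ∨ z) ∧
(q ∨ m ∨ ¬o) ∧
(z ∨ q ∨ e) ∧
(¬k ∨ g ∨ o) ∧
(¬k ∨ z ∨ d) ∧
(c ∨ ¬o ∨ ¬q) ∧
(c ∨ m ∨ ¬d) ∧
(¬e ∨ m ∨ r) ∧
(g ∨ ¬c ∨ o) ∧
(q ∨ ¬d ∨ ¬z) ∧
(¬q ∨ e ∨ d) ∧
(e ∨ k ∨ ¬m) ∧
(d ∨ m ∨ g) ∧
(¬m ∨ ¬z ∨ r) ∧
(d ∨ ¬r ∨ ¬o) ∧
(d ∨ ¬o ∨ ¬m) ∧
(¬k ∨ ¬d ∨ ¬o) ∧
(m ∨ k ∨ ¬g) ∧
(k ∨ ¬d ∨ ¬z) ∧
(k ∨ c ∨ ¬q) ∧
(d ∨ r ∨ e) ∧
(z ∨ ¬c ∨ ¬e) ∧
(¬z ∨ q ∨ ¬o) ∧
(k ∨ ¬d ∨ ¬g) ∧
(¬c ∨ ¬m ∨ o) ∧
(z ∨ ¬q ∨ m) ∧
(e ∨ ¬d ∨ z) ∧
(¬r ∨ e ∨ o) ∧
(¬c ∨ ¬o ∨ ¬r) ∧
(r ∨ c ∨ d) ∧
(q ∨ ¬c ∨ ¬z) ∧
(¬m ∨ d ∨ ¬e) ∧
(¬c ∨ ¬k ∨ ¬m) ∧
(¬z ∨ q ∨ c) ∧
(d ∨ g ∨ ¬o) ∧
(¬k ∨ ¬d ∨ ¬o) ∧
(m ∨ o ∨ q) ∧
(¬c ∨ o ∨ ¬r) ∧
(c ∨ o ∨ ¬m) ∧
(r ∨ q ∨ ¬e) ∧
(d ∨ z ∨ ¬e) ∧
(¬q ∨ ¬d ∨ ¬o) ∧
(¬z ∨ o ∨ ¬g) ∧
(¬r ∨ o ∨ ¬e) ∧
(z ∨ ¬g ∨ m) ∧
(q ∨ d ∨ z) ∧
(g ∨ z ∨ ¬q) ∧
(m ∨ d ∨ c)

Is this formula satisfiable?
No

No, the formula is not satisfiable.

No assignment of truth values to the variables can make all 60 clauses true simultaneously.

The formula is UNSAT (unsatisfiable).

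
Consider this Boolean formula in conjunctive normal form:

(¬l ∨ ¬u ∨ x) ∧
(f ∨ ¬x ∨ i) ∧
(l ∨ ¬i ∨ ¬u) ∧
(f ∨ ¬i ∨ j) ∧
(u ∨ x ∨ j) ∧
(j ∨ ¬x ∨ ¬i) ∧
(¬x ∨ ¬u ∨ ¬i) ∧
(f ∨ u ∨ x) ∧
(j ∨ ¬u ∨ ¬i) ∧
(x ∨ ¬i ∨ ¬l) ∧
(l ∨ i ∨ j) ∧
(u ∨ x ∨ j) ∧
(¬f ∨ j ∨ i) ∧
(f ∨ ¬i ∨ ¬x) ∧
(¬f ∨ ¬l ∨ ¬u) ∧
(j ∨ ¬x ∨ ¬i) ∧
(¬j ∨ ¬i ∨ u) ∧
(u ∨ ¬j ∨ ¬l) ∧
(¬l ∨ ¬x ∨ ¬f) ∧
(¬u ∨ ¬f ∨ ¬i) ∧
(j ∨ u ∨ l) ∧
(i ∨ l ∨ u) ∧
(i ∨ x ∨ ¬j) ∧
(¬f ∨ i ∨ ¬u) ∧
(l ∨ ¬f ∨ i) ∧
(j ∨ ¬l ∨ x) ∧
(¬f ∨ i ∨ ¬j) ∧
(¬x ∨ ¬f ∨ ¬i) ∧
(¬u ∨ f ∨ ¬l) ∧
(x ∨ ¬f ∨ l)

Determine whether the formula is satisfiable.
No

No, the formula is not satisfiable.

No assignment of truth values to the variables can make all 30 clauses true simultaneously.

The formula is UNSAT (unsatisfiable).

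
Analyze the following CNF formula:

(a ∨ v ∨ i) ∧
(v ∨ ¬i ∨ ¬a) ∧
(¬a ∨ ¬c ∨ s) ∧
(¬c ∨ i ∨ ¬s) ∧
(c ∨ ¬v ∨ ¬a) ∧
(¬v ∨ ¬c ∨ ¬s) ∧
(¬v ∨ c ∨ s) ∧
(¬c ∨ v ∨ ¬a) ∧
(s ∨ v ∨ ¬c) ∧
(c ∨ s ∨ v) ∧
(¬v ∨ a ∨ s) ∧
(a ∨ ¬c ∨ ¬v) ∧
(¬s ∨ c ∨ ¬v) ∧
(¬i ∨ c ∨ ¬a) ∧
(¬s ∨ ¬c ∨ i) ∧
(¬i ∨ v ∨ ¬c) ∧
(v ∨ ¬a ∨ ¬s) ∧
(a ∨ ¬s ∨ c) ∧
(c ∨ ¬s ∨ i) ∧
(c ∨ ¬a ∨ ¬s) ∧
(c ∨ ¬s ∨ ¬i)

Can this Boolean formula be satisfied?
No

No, the formula is not satisfiable.

No assignment of truth values to the variables can make all 21 clauses true simultaneously.

The formula is UNSAT (unsatisfiable).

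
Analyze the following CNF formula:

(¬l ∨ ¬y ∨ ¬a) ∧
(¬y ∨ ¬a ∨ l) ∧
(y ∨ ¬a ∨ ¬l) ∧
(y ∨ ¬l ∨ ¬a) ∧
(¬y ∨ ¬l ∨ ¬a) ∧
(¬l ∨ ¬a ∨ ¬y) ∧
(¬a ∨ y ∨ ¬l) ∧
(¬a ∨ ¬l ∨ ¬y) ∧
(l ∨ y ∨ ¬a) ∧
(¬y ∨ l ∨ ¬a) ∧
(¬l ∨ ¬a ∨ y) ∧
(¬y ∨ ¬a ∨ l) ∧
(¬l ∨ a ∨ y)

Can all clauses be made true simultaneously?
Yes

Yes, the formula is satisfiable.

One satisfying assignment is: a=False, y=False, l=False

Verification: With this assignment, all 13 clauses evaluate to true.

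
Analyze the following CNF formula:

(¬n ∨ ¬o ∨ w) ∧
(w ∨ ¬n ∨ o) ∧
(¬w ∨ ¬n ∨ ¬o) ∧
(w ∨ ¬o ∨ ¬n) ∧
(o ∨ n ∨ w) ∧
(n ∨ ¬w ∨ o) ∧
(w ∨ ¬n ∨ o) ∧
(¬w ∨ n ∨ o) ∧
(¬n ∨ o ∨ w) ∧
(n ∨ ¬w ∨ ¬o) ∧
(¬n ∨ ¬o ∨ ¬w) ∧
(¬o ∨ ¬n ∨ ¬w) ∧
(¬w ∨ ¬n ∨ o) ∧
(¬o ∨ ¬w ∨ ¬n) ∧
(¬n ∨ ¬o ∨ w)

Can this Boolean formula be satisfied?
Yes

Yes, the formula is satisfiable.

One satisfying assignment is: w=False, o=True, n=False

Verification: With this assignment, all 15 clauses evaluate to true.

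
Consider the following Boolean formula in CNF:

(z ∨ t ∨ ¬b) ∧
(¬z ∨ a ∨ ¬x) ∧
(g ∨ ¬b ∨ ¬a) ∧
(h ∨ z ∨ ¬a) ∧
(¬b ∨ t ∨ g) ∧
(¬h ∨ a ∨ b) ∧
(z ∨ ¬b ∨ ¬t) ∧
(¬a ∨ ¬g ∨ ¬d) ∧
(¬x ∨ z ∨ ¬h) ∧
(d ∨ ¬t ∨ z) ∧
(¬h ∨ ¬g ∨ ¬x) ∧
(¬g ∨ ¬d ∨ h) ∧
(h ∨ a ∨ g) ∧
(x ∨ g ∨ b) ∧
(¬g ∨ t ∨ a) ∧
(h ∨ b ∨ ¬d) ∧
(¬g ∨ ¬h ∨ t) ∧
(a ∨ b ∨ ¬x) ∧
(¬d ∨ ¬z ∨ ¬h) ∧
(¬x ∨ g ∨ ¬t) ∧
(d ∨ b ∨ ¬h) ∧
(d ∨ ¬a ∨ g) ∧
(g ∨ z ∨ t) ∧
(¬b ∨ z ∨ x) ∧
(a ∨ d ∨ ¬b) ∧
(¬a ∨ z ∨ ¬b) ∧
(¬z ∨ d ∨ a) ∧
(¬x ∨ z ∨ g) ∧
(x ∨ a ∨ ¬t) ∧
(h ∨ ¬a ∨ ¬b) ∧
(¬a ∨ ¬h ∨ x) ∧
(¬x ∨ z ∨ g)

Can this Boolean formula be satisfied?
Yes

Yes, the formula is satisfiable.

One satisfying assignment is: z=True, d=False, a=True, g=True, x=True, b=False, t=True, h=False

Verification: With this assignment, all 32 clauses evaluate to true.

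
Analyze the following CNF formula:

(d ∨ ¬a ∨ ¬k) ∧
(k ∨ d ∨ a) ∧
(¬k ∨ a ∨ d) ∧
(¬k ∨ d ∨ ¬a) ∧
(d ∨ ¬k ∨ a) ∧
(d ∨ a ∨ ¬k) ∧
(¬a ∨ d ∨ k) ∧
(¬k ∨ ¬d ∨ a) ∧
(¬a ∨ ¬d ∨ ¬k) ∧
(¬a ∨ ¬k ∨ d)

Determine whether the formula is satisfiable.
Yes

Yes, the formula is satisfiable.

One satisfying assignment is: k=False, a=False, d=True

Verification: With this assignment, all 10 clauses evaluate to true.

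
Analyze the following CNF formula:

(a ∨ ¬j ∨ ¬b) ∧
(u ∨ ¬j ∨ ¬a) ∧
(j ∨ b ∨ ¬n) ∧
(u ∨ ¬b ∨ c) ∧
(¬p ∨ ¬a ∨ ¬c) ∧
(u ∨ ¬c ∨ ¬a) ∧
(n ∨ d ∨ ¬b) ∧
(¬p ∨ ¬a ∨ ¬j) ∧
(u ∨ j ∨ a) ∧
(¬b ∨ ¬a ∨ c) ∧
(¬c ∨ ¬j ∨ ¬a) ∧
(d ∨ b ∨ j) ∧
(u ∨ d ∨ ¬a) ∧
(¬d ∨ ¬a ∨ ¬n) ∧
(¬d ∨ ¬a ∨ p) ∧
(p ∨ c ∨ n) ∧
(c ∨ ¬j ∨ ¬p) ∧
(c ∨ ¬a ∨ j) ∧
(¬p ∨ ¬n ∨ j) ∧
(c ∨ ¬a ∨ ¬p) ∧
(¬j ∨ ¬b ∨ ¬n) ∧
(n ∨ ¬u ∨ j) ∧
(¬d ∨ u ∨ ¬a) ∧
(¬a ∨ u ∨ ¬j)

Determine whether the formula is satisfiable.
Yes

Yes, the formula is satisfiable.

One satisfying assignment is: p=False, u=False, c=False, a=False, j=True, d=False, n=True, b=False

Verification: With this assignment, all 24 clauses evaluate to true.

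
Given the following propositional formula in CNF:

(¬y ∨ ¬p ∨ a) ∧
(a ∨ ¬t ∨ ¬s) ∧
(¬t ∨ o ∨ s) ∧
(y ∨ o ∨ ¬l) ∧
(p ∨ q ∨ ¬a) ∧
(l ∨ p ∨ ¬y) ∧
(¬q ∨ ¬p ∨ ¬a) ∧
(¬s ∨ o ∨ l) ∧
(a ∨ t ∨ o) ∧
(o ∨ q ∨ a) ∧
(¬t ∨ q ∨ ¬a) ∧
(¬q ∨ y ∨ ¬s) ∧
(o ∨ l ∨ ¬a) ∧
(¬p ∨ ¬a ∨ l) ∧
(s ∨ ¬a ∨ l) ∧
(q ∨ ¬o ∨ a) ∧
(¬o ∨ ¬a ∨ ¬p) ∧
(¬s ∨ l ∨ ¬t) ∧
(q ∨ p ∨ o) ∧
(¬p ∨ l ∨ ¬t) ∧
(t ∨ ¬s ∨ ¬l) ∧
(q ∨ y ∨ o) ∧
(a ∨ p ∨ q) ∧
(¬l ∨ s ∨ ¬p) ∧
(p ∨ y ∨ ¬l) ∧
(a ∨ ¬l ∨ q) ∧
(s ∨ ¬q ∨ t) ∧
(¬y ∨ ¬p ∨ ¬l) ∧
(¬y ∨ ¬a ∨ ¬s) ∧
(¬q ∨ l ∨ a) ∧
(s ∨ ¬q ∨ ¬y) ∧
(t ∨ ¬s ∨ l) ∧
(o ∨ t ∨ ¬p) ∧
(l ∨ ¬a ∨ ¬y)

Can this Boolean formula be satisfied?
No

No, the formula is not satisfiable.

No assignment of truth values to the variables can make all 34 clauses true simultaneously.

The formula is UNSAT (unsatisfiable).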